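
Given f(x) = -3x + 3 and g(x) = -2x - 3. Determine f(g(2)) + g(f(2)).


27


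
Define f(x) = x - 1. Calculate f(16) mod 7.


f(16) = 15
15 mod 7 = 1

1


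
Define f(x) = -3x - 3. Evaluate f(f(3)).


33


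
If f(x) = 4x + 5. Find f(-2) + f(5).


f(-2) = -3
f(5) = 25
Sum = 22

22


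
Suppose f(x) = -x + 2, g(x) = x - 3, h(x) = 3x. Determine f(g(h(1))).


h(1) = 3
g(3) = 0
f(0) = 2

2


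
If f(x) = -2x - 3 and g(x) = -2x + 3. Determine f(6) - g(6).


f(6) = -15
g(6) = -9
Difference = -6

-6


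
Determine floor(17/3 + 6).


17/3 = 5.6667
5.6667 + 6 = 11.6667
floor(11.6667) = 11

11


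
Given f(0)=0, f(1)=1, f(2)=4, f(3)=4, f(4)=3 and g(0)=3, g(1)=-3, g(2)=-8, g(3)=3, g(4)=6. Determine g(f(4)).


f(4) = 3
g(3) = 3

3


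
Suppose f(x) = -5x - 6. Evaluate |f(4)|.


26


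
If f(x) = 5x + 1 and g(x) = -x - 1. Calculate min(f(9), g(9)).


f(9) = 46
g(9) = -10
min = -10

-10


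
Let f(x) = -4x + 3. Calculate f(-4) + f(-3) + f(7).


f(-4) = 19
f(-3) = 15
f(7) = -25
Sum = 9

9


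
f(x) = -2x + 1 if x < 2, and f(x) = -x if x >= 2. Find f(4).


4 satisfies x >= 2
f(4) = -4

-4


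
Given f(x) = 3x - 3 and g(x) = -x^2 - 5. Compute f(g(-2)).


g(-2) = -9
f(-9) = -30

-30


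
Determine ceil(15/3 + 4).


15/3 = 5
5 + 4 = 9
ceil(9) = 9

9


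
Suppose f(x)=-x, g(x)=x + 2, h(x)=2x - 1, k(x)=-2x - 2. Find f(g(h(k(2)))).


k(2) = -6
h(-6) = -13
g(-13) = -11
f(-11) = 11

11


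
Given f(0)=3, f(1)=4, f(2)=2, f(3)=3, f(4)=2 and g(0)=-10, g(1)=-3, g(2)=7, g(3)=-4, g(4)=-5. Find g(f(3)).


f(3) = 3
g(3) = -4

-4


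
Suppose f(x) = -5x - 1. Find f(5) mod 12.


f(5) = -26
-26 mod 12 = 10

10


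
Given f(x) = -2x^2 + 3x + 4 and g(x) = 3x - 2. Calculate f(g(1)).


g(1) = 1
f(1) = (-2)*(1)^2 + 3*(1) + 4 = 5

5


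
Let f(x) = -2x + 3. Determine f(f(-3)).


f(-3) = 9
f(9) = -15

-15


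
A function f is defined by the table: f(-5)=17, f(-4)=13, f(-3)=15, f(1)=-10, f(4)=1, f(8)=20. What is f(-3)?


Reading from the table at x = -3

15


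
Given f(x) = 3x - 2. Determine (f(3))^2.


f(3) = 7
(7)^2 = 49

49


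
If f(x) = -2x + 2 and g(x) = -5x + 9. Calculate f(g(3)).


g(3) = -6
f(-6) = 14

14


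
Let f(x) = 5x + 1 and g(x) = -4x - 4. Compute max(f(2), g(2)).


f(2) = 11
g(2) = -12
max = 11

11


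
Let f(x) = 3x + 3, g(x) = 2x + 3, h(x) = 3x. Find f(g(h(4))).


h(4) = 12
g(12) = 27
f(27) = 84

84


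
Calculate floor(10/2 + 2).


10/2 = 5
5 + 2 = 7
floor(7) = 7

7


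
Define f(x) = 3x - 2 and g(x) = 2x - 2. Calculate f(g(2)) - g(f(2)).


f(g(2)) = 4
g(f(2)) = 6
Difference = -2

-2


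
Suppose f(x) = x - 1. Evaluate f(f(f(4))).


1


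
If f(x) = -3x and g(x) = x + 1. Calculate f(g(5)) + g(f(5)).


f(g(5)) = -18
g(f(5)) = -14
Sum = -32

-32


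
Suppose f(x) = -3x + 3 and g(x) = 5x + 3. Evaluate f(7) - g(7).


f(7) = -18
g(7) = 38
Difference = -56

-56


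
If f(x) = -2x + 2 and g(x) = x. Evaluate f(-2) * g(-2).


f(-2) = 6
g(-2) = -2
Product = -12

-12


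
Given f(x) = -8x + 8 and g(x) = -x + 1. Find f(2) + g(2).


f(2) = -8
g(2) = -1
Sum = -9

-9


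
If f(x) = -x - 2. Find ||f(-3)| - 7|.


f(-3) = 1
|1| = 1
|1 - 7| = 6

6


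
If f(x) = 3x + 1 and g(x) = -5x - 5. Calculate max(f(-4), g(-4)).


f(-4) = -11
g(-4) = 15
max = 15

15


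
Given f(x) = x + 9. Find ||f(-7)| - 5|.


f(-7) = 2
|2| = 2
|2 - 5| = 3

3


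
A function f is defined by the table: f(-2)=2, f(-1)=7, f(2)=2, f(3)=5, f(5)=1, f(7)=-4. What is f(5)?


Reading from the table at x = 5

1


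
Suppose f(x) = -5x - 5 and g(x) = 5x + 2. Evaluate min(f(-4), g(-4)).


f(-4) = 15
g(-4) = -18
min = -18

-18


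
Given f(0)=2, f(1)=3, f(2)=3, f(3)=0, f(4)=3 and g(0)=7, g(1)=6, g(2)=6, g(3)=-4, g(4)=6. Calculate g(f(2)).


f(2) = 3
g(3) = -4

-4


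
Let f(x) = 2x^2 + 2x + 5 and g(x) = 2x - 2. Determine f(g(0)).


g(0) = -2
f(-2) = 2*(-2)^2 + 2*(-2) + 5 = 9

9


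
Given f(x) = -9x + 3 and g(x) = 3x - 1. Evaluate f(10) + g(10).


f(10) = -87
g(10) = 29
Sum = -58

-58


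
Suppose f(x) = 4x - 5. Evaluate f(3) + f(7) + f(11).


f(3) = 7
f(7) = 23
f(11) = 39
Sum = 69

69


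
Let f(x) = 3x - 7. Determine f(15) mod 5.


f(15) = 38
38 mod 5 = 3

3


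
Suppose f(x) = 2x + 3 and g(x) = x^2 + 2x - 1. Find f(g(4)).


g(4) = 23
f(23) = 49

49


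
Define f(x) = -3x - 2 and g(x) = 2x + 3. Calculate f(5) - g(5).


f(5) = -17
g(5) = 13
Difference = -30

-30


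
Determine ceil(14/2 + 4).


11


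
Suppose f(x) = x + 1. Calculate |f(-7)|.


f(-7) = -6
|-6| = 6

6


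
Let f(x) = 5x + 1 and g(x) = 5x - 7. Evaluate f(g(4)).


g(4) = 13
f(13) = 66

66


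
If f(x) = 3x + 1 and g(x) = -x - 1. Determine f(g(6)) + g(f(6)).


f(g(6)) = -20
g(f(6)) = -20
Sum = -40

-40


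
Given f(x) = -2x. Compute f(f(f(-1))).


f(-1) = 2
f(2) = -4
f(-4) = 8

8


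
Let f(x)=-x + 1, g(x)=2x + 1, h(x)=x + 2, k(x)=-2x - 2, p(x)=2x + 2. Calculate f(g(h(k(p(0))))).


p(0) = 2
k(2) = -6
h(-6) = -4
g(-4) = -7
f(-7) = 8

8


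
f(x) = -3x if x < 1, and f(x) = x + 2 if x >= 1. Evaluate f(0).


0


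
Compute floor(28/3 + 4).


13


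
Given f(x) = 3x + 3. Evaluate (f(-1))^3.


f(-1) = 0
(0)^3 = 0

0


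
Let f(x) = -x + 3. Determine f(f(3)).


3


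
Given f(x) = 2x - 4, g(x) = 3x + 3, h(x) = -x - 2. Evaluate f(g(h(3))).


-28


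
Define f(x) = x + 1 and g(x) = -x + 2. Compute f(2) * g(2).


f(2) = 3
g(2) = 0
Product = 0

0


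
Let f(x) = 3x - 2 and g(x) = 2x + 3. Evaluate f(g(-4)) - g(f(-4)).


f(g(-4)) = -17
g(f(-4)) = -25
Difference = 8

8


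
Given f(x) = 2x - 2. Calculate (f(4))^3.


f(4) = 6
(6)^3 = 216

216


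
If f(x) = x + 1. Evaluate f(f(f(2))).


f(2) = 3
f(3) = 4
f(4) = 5

5


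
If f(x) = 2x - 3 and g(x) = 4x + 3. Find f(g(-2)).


g(-2) = -5
f(-5) = -13

-13


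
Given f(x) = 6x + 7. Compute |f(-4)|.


f(-4) = -17
|-17| = 17

17


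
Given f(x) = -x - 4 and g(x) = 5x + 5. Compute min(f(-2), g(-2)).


f(-2) = -2
g(-2) = -5
min = -5

-5


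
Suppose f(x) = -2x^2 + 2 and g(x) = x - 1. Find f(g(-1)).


g(-1) = -2
f(-2) = (-2)*(-2)^2 + 2 = -6

-6


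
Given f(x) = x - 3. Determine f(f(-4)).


f(-4) = -7
f(-7) = -10

-10


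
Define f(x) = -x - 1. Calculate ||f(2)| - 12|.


f(2) = -3
|-3| = 3
|3 - 12| = 9

9


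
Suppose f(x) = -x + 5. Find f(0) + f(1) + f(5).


f(0) = 5
f(1) = 4
f(5) = 0
Sum = 9

9


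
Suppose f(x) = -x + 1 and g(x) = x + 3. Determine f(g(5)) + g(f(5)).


f(g(5)) = -7
g(f(5)) = -1
Sum = -8

-8


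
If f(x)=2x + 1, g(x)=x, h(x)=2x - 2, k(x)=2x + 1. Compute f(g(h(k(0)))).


1


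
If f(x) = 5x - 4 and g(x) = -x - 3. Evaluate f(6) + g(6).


17


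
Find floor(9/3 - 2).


9/3 = 3
3 - 2 = 1
floor(1) = 1

1


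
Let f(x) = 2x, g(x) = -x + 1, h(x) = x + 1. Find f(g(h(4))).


h(4) = 5
g(5) = -4
f(-4) = -8

-8


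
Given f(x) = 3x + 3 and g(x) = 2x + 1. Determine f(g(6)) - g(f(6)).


f(g(6)) = 42
g(f(6)) = 43
Difference = -1

-1


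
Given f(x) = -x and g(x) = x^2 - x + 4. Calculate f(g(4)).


-16


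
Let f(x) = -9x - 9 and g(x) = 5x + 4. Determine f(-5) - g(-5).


f(-5) = 36
g(-5) = -21
Difference = 57

57


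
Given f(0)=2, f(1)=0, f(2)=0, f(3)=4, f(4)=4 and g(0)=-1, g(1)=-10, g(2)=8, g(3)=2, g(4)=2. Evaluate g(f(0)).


f(0) = 2
g(2) = 8

8


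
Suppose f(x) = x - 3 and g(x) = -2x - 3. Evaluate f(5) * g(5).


f(5) = 2
g(5) = -13
Product = -26

-26


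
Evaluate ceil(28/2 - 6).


8


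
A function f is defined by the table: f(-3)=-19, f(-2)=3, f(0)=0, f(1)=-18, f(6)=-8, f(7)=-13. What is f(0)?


Reading from the table at x = 0

0


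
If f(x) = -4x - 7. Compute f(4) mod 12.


f(4) = -23
-23 mod 12 = 1

1


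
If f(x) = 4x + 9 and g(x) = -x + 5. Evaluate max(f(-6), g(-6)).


f(-6) = -15
g(-6) = 11
max = 11

11


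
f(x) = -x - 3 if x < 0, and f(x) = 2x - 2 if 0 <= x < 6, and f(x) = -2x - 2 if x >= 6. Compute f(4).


4 satisfies 0 <= x < 6
f(4) = 6

6


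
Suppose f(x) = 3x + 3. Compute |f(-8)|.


f(-8) = -21
|-21| = 21

21


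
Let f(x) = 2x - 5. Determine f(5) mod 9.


f(5) = 5
5 mod 9 = 5

5


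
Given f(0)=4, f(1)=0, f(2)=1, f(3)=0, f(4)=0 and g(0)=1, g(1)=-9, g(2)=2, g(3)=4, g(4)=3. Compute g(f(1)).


f(1) = 0
g(0) = 1

1


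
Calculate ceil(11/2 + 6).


11/2 = 5.5
5.5 + 6 = 11.5
ceil(11.5) = 12

12


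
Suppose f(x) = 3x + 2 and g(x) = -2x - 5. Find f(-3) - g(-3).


f(-3) = -7
g(-3) = 1
Difference = -8

-8


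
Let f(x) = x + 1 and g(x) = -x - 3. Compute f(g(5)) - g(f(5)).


f(g(5)) = -7
g(f(5)) = -9
Difference = 2

2


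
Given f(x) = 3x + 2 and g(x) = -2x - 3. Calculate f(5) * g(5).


f(5) = 17
g(5) = -13
Product = -221

-221


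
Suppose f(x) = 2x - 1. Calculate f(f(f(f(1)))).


f(1) = 1
f(1) = 1
f(1) = 1
f(1) = 1

1


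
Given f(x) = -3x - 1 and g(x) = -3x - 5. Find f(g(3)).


41


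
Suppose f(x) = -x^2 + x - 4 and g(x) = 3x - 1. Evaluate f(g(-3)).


-114


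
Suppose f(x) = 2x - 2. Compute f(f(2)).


f(2) = 2
f(2) = 2

2


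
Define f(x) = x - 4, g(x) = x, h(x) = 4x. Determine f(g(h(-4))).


-20


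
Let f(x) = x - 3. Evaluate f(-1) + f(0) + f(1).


f(-1) = -4
f(0) = -3
f(1) = -2
Sum = -9

-9


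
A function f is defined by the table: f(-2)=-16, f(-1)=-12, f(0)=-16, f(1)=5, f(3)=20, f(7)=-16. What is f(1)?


Reading from the table at x = 1

5


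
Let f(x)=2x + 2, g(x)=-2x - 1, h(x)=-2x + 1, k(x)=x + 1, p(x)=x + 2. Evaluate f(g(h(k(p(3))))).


p(3) = 5
k(5) = 6
h(6) = -11
g(-11) = 21
f(21) = 44

44


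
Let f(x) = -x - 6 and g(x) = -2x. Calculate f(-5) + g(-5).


f(-5) = -1
g(-5) = 10
Sum = 9

9


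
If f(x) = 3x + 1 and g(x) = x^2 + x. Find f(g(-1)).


1


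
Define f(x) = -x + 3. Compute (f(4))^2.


f(4) = -1
(-1)^2 = 1

1


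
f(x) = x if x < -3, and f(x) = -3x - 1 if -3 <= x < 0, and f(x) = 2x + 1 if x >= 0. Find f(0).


0 satisfies x >= 0
f(0) = 1

1


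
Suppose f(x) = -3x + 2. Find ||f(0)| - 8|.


f(0) = 2
|2| = 2
|2 - 8| = 6

6


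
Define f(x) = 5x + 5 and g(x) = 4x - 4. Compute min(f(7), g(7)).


f(7) = 40
g(7) = 24
min = 24

24


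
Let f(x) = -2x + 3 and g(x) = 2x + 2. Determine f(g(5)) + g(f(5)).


f(g(5)) = -21
g(f(5)) = -12
Sum = -33

-33


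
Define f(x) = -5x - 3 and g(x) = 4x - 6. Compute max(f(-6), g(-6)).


27


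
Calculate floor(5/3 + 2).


5/3 = 1.6667
1.6667 + 2 = 3.6667
floor(3.6667) = 3

3


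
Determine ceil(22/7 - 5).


22/7 = 3.1429
3.1429 - 5 = -1.8571
ceil(-1.8571) = -1

-1


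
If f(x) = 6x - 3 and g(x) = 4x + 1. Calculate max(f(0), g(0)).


1


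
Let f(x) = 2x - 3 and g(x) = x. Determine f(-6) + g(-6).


f(-6) = -15
g(-6) = -6
Sum = -21

-21


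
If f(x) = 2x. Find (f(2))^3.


64


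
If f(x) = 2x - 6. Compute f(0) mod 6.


f(0) = -6
-6 mod 6 = 0

0


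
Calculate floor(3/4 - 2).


3/4 = 0.75
0.75 - 2 = -1.25
floor(-1.25) = -2

-2


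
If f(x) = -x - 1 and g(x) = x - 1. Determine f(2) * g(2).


f(2) = -3
g(2) = 1
Product = -3

-3


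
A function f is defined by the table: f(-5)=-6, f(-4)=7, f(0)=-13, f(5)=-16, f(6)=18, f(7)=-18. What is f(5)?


Reading from the table at x = 5

-16


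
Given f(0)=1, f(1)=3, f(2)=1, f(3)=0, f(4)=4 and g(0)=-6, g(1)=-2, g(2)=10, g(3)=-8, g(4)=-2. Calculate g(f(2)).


f(2) = 1
g(1) = -2

-2


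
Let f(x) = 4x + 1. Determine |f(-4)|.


f(-4) = -15
|-15| = 15

15


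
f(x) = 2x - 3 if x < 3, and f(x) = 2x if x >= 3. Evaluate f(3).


3 satisfies x >= 3
f(3) = 6

6


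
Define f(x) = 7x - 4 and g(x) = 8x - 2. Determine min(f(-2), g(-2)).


f(-2) = -18
g(-2) = -18
min = -18

-18


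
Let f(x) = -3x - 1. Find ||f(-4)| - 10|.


f(-4) = 11
|11| = 11
|11 - 10| = 1

1


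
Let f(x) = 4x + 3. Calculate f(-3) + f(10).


f(-3) = -9
f(10) = 43
Sum = 34

34


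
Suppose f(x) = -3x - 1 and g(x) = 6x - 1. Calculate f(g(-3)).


56


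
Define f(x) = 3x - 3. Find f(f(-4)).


f(-4) = -15
f(-15) = -48

-48


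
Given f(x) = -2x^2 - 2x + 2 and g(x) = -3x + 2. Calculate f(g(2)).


g(2) = -4
f(-4) = (-2)*(-4)^2 - 2*(-4) + 2 = -22

-22


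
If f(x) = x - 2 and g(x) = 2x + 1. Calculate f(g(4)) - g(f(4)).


f(g(4)) = 7
g(f(4)) = 5
Difference = 2

2


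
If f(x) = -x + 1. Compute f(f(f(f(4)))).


f(4) = -3
f(-3) = 4
f(4) = -3
f(-3) = 4

4


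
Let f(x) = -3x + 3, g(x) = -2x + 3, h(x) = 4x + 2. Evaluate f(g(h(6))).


150


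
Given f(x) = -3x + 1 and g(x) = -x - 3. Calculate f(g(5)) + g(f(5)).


f(g(5)) = 25
g(f(5)) = 11
Sum = 36

36


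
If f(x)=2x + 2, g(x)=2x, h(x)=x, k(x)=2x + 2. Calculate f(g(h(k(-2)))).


k(-2) = -2
h(-2) = -2
g(-2) = -4
f(-4) = -6

-6


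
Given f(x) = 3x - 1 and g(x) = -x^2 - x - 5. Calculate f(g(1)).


g(1) = -7
f(-7) = -22

-22


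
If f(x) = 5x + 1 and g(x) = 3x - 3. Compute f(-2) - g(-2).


f(-2) = -9
g(-2) = -9
Difference = 0

0


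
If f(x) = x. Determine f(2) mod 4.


f(2) = 2
2 mod 4 = 2

2


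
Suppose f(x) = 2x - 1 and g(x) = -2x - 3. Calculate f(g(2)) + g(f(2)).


-24


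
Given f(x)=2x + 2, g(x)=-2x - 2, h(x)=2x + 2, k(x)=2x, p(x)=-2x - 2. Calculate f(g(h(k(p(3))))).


p(3) = -8
k(-8) = -16
h(-16) = -30
g(-30) = 58
f(58) = 118

118


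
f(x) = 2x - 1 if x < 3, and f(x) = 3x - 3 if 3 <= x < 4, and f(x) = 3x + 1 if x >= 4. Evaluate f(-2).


-2 satisfies x < 3
f(-2) = -5

-5


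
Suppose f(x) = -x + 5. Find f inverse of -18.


Solve -x + 5 = -18
x = (-18 - 5) / (-1) = 23

23


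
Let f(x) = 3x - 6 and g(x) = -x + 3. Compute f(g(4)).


g(4) = -1
f(-1) = -9

-9


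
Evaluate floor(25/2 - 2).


10


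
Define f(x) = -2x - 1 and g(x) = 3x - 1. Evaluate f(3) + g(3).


f(3) = -7
g(3) = 8
Sum = 1

1


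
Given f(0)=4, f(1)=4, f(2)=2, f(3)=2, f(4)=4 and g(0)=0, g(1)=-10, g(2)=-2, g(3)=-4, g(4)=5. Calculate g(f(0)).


f(0) = 4
g(4) = 5

5


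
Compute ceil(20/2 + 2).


20/2 = 10
10 + 2 = 12
ceil(12) = 12

12


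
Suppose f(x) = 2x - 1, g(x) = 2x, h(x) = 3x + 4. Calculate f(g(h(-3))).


h(-3) = -5
g(-5) = -10
f(-10) = -21

-21


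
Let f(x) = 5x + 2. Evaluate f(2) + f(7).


f(2) = 12
f(7) = 37
Sum = 49

49


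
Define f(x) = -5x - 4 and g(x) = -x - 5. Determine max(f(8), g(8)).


-13


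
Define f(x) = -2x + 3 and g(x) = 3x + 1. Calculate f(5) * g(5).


f(5) = -7
g(5) = 16
Product = -112

-112


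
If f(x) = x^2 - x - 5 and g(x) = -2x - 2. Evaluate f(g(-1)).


g(-1) = 0
f(0) = 1*(0)^2 - 1*(0) - 5 = -5

-5


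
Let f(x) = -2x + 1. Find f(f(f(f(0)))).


f(0) = 1
f(1) = -1
f(-1) = 3
f(3) = -5

-5


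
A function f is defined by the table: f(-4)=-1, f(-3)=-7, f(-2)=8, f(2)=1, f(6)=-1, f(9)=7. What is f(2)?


Reading from the table at x = 2

1


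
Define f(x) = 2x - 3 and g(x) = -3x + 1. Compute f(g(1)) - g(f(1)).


-11


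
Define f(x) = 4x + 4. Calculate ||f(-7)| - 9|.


f(-7) = -24
|-24| = 24
|24 - 9| = 15

15


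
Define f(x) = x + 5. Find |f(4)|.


f(4) = 9
|9| = 9

9


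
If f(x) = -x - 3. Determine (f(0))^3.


f(0) = -3
(-3)^3 = -27

-27


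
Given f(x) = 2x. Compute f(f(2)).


f(2) = 4
f(4) = 8

8


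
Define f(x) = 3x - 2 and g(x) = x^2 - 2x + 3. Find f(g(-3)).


g(-3) = 18
f(18) = 52

52


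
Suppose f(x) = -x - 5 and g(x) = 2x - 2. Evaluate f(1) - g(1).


f(1) = -6
g(1) = 0
Difference = -6

-6


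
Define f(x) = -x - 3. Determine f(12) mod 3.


f(12) = -15
-15 mod 3 = 0

0


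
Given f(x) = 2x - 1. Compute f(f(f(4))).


f(4) = 7
f(7) = 13
f(13) = 25

25


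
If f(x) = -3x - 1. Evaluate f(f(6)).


f(6) = -19
f(-19) = 56

56


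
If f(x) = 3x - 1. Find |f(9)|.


26


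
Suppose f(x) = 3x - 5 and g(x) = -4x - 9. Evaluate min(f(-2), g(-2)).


-11


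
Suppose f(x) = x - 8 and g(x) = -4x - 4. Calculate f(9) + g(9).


f(9) = 1
g(9) = -40
Sum = -39

-39


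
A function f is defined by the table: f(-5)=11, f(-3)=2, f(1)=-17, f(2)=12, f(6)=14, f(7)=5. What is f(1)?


Reading from the table at x = 1

-17


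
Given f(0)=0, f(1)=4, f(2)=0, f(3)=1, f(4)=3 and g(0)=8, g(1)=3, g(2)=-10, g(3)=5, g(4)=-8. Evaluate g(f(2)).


8


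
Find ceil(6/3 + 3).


5


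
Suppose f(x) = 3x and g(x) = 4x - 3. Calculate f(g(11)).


g(11) = 41
f(41) = 123

123


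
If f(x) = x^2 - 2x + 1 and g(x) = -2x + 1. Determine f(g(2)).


g(2) = -3
f(-3) = 1*(-3)^2 - 2*(-3) + 1 = 16

16


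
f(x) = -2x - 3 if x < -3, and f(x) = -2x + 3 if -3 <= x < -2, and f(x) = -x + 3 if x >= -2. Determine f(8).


-5


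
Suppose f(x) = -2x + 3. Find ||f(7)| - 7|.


f(7) = -11
|-11| = 11
|11 - 7| = 4

4


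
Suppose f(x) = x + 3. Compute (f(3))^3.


f(3) = 6
(6)^3 = 216

216


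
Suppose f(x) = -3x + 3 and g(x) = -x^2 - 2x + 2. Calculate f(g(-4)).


g(-4) = -6
f(-6) = 21

21


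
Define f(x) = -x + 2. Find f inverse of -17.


19


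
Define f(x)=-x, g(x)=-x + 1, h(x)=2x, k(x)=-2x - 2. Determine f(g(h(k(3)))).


k(3) = -8
h(-8) = -16
g(-16) = 17
f(17) = -17

-17


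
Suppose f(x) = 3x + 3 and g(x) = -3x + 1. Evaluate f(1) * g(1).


f(1) = 6
g(1) = -2
Product = -12

-12


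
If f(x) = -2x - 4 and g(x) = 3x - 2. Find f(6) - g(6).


f(6) = -16
g(6) = 16
Difference = -32

-32


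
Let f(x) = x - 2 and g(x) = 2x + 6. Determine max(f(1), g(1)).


f(1) = -1
g(1) = 8
max = 8

8


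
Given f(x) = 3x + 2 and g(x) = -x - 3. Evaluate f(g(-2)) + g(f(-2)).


f(g(-2)) = -1
g(f(-2)) = 1
Sum = 0

0


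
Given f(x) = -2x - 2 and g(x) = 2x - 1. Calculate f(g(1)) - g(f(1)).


f(g(1)) = -4
g(f(1)) = -9
Difference = 5

5


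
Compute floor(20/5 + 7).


20/5 = 4
4 + 7 = 11
floor(11) = 11

11


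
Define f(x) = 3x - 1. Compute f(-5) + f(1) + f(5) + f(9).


f(-5) = -16
f(1) = 2
f(5) = 14
f(9) = 26
Sum = 26

26


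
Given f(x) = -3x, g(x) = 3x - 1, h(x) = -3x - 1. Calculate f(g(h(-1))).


h(-1) = 2
g(2) = 5
f(5) = -15

-15


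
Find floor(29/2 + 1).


29/2 = 14.5
14.5 + 1 = 15.5
floor(15.5) = 15

15


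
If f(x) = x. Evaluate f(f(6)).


6


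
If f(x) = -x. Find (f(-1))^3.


1


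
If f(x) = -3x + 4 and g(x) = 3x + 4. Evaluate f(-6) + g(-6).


f(-6) = 22
g(-6) = -14
Sum = 8

8


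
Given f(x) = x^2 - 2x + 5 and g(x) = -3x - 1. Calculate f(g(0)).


g(0) = -1
f(-1) = 1*(-1)^2 - 2*(-1) + 5 = 8

8


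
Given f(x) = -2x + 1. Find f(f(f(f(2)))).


f(2) = -3
f(-3) = 7
f(7) = -13
f(-13) = 27

27


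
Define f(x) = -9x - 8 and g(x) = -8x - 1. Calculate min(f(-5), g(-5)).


f(-5) = 37
g(-5) = 39
min = 37

37


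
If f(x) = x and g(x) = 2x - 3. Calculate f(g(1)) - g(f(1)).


f(g(1)) = -1
g(f(1)) = -1
Difference = 0

0


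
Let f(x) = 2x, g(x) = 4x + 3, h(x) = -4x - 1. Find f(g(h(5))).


h(5) = -21
g(-21) = -81
f(-81) = -162

-162


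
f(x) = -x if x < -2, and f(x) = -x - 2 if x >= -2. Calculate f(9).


9 satisfies x >= -2
f(9) = -11

-11


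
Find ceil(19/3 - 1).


19/3 = 6.3333
6.3333 - 1 = 5.3333
ceil(5.3333) = 6

6


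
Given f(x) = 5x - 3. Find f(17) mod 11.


f(17) = 82
82 mod 11 = 5

5


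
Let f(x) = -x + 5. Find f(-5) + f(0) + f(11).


f(-5) = 10
f(0) = 5
f(11) = -6
Sum = 9

9


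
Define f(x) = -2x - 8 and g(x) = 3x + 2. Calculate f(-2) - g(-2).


f(-2) = -4
g(-2) = -4
Difference = 0

0


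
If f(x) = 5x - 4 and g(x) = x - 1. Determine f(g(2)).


g(2) = 1
f(1) = 1

1


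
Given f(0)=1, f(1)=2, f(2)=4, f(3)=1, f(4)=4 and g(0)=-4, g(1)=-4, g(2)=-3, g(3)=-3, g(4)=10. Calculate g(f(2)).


f(2) = 4
g(4) = 10

10


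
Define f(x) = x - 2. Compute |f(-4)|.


f(-4) = -6
|-6| = 6

6


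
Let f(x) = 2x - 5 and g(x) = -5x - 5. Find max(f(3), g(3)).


f(3) = 1
g(3) = -20
max = 1

1


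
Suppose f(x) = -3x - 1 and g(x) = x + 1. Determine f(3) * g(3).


-40


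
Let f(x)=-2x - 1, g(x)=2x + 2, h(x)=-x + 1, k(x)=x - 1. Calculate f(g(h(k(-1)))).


k(-1) = -2
h(-2) = 3
g(3) = 8
f(8) = -17

-17


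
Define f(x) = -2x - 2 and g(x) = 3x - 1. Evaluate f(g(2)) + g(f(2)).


f(g(2)) = -12
g(f(2)) = -19
Sum = -31

-31


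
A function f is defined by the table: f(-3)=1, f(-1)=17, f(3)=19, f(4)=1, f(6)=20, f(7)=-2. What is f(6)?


Reading from the table at x = 6

20


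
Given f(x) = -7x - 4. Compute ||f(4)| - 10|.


f(4) = -32
|-32| = 32
|32 - 10| = 22

22


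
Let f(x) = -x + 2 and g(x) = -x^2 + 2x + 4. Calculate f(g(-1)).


g(-1) = 1
f(1) = 1

1


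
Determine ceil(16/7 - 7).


-4


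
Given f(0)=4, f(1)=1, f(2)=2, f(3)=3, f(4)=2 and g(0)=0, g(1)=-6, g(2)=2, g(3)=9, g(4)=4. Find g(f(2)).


f(2) = 2
g(2) = 2

2


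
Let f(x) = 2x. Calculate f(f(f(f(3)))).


f(3) = 6
f(6) = 12
f(12) = 24
f(24) = 48

48


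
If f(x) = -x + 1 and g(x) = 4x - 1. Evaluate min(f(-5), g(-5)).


-21


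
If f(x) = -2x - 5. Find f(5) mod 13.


f(5) = -15
-15 mod 13 = 11

11


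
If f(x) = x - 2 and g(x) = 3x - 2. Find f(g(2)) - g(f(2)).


f(g(2)) = 2
g(f(2)) = -2
Difference = 4

4


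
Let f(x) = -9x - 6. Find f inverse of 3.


Solve -9x - 6 = 3
x = (3 + 6) / (-9) = -1

-1


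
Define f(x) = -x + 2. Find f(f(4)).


f(4) = -2
f(-2) = 4

4


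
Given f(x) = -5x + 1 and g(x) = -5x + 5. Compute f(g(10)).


g(10) = -45
f(-45) = 226

226


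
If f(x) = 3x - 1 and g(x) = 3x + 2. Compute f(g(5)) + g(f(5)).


f(g(5)) = 50
g(f(5)) = 44
Sum = 94

94


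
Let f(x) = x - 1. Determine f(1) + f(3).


f(1) = 0
f(3) = 2
Sum = 2

2


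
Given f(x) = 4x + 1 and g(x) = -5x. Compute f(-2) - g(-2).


f(-2) = -7
g(-2) = 10
Difference = -17

-17


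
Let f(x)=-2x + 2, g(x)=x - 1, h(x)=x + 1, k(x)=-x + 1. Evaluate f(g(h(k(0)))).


k(0) = 1
h(1) = 2
g(2) = 1
f(1) = 0

0


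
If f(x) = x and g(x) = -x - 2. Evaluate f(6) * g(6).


f(6) = 6
g(6) = -8
Product = -48

-48


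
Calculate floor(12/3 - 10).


12/3 = 4
4 - 10 = -6
floor(-6) = -6

-6


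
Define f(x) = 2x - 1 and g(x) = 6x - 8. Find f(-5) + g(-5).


-49


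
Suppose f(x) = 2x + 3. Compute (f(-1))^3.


f(-1) = 1
(1)^3 = 1

1


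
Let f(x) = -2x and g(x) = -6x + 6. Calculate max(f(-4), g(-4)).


f(-4) = 8
g(-4) = 30
max = 30

30


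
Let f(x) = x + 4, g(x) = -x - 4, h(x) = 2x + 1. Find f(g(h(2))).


h(2) = 5
g(5) = -9
f(-9) = -5

-5


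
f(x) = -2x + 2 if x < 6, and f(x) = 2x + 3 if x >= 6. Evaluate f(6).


6 satisfies x >= 6
f(6) = 15

15


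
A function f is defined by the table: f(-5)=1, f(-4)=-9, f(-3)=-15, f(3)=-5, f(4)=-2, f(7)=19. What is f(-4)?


Reading from the table at x = -4

-9


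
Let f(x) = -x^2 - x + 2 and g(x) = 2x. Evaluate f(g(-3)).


g(-3) = -6
f(-6) = (-1)*(-6)^2 - 1*(-6) + 2 = -28

-28


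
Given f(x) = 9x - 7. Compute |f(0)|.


7


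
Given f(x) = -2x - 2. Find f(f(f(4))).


f(4) = -10
f(-10) = 18
f(18) = -38

-38


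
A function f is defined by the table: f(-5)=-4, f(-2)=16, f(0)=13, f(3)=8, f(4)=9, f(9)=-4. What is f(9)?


-4


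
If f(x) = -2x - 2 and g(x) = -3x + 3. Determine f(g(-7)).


g(-7) = 24
f(24) = -50

-50


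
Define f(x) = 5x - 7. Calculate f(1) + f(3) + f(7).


f(1) = -2
f(3) = 8
f(7) = 28
Sum = 34

34


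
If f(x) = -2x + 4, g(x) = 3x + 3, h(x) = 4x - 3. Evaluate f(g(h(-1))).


h(-1) = -7
g(-7) = -18
f(-18) = 40

40


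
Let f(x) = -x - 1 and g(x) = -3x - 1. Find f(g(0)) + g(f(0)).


f(g(0)) = 0
g(f(0)) = 2
Sum = 2

2


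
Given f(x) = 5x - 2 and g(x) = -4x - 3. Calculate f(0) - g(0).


f(0) = -2
g(0) = -3
Difference = 1

1


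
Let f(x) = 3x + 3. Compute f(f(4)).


f(4) = 15
f(15) = 48

48


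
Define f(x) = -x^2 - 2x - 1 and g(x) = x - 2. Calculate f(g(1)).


g(1) = -1
f(-1) = (-1)*(-1)^2 - 2*(-1) - 1 = 0

0


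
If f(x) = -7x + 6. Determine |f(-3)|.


f(-3) = 27
|27| = 27

27


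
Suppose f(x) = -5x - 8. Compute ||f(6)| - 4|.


f(6) = -38
|-38| = 38
|38 - 4| = 34

34


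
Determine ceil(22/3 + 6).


22/3 = 7.3333
7.3333 + 6 = 13.3333
ceil(13.3333) = 14

14


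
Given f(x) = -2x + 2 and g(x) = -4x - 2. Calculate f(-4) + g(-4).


f(-4) = 10
g(-4) = 14
Sum = 24

24


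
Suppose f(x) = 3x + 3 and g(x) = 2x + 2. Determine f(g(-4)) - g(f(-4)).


f(g(-4)) = -15
g(f(-4)) = -16
Difference = 1

1


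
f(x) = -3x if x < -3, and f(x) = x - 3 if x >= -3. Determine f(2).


2 satisfies x >= -3
f(2) = -1

-1


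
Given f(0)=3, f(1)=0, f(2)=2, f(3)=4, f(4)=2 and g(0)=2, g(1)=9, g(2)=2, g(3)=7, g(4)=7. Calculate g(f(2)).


f(2) = 2
g(2) = 2

2


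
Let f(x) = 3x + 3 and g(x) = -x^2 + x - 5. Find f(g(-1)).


g(-1) = -7
f(-7) = -18

-18


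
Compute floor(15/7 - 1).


15/7 = 2.1429
2.1429 - 1 = 1.1429
floor(1.1429) = 1

1


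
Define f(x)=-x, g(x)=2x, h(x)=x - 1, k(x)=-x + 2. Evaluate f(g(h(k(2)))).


k(2) = 0
h(0) = -1
g(-1) = -2
f(-2) = 2

2


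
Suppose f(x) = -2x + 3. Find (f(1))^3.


f(1) = 1
(1)^3 = 1

1


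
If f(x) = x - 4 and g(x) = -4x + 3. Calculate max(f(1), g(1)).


f(1) = -3
g(1) = -1
max = -1

-1


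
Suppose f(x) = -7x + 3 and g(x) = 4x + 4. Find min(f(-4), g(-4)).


f(-4) = 31
g(-4) = -12
min = -12

-12


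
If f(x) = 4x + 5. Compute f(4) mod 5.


f(4) = 21
21 mod 5 = 1

1


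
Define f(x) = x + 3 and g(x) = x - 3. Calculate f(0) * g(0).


f(0) = 3
g(0) = -3
Product = -9

-9


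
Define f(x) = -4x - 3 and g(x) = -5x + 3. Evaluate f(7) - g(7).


f(7) = -31
g(7) = -32
Difference = 1

1


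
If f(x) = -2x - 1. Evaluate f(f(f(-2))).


f(-2) = 3
f(3) = -7
f(-7) = 13

13


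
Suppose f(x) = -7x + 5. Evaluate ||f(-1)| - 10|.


f(-1) = 12
|12| = 12
|12 - 10| = 2

2


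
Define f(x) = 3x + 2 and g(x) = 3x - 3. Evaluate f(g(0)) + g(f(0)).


f(g(0)) = -7
g(f(0)) = 3
Sum = -4

-4


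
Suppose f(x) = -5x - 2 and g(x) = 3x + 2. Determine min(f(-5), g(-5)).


f(-5) = 23
g(-5) = -13
min = -13

-13


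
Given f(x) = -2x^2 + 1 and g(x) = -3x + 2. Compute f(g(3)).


g(3) = -7
f(-7) = (-2)*(-7)^2 + 1 = -97

-97


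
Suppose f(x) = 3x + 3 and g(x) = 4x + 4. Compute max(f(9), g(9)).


f(9) = 30
g(9) = 40
max = 40

40


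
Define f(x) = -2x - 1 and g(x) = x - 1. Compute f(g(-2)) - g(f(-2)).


3


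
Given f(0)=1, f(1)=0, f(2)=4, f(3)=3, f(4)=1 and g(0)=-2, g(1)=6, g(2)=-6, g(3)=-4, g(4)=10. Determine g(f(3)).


f(3) = 3
g(3) = -4

-4


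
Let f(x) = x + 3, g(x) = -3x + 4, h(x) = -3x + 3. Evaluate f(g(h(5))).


h(5) = -12
g(-12) = 40
f(40) = 43

43


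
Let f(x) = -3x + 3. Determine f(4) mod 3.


0


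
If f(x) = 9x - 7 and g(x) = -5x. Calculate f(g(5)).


g(5) = -25
f(-25) = -232

-232


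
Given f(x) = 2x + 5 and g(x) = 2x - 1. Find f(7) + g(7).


f(7) = 19
g(7) = 13
Sum = 32

32


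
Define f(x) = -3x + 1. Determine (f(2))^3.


f(2) = -5
(-5)^3 = -125

-125


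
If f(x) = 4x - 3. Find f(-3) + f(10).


f(-3) = -15
f(10) = 37
Sum = 22

22


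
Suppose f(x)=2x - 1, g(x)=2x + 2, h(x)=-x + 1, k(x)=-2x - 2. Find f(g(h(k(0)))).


15


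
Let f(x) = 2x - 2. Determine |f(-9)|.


f(-9) = -20
|-20| = 20

20


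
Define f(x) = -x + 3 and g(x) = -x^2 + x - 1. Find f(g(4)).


g(4) = -13
f(-13) = 16

16


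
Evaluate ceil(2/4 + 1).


2/4 = 0.5
0.5 + 1 = 1.5
ceil(1.5) = 2

2


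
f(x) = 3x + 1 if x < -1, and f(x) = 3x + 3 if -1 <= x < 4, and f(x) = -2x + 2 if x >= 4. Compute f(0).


3


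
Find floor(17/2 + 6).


14


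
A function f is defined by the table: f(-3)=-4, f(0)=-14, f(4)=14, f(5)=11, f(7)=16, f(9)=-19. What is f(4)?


Reading from the table at x = 4

14


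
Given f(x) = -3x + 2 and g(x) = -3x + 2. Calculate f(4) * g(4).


f(4) = -10
g(4) = -10
Product = 100

100


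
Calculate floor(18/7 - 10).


-8


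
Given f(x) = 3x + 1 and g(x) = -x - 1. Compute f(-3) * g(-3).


f(-3) = -8
g(-3) = 2
Product = -16

-16


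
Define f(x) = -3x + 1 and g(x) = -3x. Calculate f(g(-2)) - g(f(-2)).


f(g(-2)) = -17
g(f(-2)) = -21
Difference = 4

4


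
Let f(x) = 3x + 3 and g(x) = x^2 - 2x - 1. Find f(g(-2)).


g(-2) = 7
f(7) = 24

24


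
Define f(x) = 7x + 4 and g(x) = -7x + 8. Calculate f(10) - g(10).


f(10) = 74
g(10) = -62
Difference = 136

136


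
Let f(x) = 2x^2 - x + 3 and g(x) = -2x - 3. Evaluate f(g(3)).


g(3) = -9
f(-9) = 2*(-9)^2 - 1*(-9) + 3 = 174

174


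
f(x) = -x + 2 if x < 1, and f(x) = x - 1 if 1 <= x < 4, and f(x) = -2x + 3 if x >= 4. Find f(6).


6 satisfies x >= 4
f(6) = -9

-9


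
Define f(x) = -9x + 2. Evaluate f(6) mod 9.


f(6) = -52
-52 mod 9 = 2

2


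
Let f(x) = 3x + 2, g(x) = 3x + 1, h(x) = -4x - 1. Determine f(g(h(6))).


h(6) = -25
g(-25) = -74
f(-74) = -220

-220


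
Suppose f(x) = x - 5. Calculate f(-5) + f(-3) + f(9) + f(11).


f(-5) = -10
f(-3) = -8
f(9) = 4
f(11) = 6
Sum = -8

-8


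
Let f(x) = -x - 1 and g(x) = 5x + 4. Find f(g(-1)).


g(-1) = -1
f(-1) = 0

0


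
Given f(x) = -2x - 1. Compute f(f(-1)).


f(-1) = 1
f(1) = -3

-3


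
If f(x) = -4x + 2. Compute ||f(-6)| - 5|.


f(-6) = 26
|26| = 26
|26 - 5| = 21

21


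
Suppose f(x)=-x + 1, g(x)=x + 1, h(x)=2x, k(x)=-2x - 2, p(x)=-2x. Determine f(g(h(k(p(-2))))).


p(-2) = 4
k(4) = -10
h(-10) = -20
g(-20) = -19
f(-19) = 20

20


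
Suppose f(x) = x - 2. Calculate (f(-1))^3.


f(-1) = -3
(-3)^3 = -27

-27


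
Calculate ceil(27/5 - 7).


27/5 = 5.4
5.4 - 7 = -1.6
ceil(-1.6) = -1

-1


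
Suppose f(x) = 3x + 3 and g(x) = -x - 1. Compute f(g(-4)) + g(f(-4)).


20


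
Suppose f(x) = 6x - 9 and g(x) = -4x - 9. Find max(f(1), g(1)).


f(1) = -3
g(1) = -13
max = -3

-3


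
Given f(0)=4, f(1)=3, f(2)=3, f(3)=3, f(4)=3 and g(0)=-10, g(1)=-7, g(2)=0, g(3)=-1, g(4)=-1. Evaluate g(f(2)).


-1


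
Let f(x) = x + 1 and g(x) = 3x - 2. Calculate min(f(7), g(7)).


f(7) = 8
g(7) = 19
min = 8

8


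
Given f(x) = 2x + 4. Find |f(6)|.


f(6) = 16
|16| = 16

16


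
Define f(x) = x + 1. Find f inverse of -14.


Solve x + 1 = -14
x = (-14 - 1) / 1 = -15

-15


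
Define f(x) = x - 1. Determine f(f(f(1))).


f(1) = 0
f(0) = -1
f(-1) = -2

-2


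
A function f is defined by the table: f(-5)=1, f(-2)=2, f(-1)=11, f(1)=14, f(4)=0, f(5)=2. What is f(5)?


Reading from the table at x = 5

2


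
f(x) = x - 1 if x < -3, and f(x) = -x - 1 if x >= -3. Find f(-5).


-5 satisfies x < -3
f(-5) = -6

-6


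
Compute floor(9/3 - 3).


9/3 = 3
3 - 3 = 0
floor(0) = 0

0


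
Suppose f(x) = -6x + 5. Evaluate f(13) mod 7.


f(13) = -73
-73 mod 7 = 4

4


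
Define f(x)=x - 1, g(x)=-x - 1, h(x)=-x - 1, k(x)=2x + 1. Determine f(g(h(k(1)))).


k(1) = 3
h(3) = -4
g(-4) = 3
f(3) = 2

2


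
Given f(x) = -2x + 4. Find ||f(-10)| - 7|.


f(-10) = 24
|24| = 24
|24 - 7| = 17

17


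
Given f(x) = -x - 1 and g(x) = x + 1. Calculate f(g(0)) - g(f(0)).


f(g(0)) = -2
g(f(0)) = 0
Difference = -2

-2


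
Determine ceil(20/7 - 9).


20/7 = 2.8571
2.8571 - 9 = -6.1429
ceil(-6.1429) = -6

-6


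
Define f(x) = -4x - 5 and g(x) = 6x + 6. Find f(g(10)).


g(10) = 66
f(66) = -269

-269


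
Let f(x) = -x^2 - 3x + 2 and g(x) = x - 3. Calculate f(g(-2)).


g(-2) = -5
f(-5) = (-1)*(-5)^2 - 3*(-5) + 2 = -8

-8


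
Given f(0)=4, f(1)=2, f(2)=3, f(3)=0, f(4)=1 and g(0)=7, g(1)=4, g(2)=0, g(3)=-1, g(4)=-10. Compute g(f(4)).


f(4) = 1
g(1) = 4

4


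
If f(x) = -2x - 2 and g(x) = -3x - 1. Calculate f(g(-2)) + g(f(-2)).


f(g(-2)) = -12
g(f(-2)) = -7
Sum = -19

-19


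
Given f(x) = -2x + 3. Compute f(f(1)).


f(1) = 1
f(1) = 1

1


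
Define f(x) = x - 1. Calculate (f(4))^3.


f(4) = 3
(3)^3 = 27

27


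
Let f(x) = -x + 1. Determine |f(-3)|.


4


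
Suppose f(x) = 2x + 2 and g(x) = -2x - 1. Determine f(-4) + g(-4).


f(-4) = -6
g(-4) = 7
Sum = 1

1


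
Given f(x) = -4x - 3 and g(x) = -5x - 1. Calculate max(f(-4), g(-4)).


19


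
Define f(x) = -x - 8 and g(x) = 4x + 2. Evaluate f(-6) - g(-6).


f(-6) = -2
g(-6) = -22
Difference = 20

20


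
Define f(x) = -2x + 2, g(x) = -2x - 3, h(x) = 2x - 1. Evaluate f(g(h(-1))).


h(-1) = -3
g(-3) = 3
f(3) = -4

-4


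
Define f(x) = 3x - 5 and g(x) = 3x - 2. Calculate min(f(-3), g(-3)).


f(-3) = -14
g(-3) = -11
min = -14

-14


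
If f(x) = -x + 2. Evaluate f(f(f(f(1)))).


f(1) = 1
f(1) = 1
f(1) = 1
f(1) = 1

1


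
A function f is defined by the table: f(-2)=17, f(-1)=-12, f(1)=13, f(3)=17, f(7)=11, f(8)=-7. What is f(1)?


Reading from the table at x = 1

13


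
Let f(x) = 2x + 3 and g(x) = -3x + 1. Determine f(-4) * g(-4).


f(-4) = -5
g(-4) = 13
Product = -65

-65


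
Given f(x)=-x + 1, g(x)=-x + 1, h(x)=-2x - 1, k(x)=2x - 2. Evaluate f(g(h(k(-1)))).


7


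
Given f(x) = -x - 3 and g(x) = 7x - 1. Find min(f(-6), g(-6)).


f(-6) = 3
g(-6) = -43
min = -43

-43


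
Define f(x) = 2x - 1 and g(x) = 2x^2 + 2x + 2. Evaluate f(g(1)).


g(1) = 6
f(6) = 11

11


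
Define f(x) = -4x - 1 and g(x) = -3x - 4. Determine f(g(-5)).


g(-5) = 11
f(11) = -45

-45


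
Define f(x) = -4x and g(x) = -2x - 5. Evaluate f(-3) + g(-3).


f(-3) = 12
g(-3) = 1
Sum = 13

13


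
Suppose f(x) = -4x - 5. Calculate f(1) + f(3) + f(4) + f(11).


f(1) = -9
f(3) = -17
f(4) = -21
f(11) = -49
Sum = -96

-96


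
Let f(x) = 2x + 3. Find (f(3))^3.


729


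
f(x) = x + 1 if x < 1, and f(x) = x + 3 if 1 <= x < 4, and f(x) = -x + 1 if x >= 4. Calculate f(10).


10 satisfies x >= 4
f(10) = -9

-9


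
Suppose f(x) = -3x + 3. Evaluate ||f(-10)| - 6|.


f(-10) = 33
|33| = 33
|33 - 6| = 27

27


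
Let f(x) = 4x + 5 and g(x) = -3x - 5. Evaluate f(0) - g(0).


10


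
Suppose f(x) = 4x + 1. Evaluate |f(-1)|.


f(-1) = -3
|-3| = 3

3


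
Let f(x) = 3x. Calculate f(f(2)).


18


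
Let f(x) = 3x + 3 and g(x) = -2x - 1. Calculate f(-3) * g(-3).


f(-3) = -6
g(-3) = 5
Product = -30

-30


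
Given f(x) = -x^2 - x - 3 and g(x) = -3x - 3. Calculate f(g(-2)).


g(-2) = 3
f(3) = (-1)*(3)^2 - 1*(3) - 3 = -15

-15


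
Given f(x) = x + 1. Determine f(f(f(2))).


f(2) = 3
f(3) = 4
f(4) = 5

5


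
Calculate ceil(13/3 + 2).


13/3 = 4.3333
4.3333 + 2 = 6.3333
ceil(6.3333) = 7

7


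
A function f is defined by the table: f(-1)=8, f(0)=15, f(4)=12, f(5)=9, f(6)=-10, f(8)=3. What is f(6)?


Reading from the table at x = 6

-10


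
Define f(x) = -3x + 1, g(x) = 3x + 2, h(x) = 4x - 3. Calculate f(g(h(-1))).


h(-1) = -7
g(-7) = -19
f(-19) = 58

58


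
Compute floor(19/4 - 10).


19/4 = 4.75
4.75 - 10 = -5.25
floor(-5.25) = -6

-6


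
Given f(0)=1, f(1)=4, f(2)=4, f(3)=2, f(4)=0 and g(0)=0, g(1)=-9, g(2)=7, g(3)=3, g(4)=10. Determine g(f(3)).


f(3) = 2
g(2) = 7

7


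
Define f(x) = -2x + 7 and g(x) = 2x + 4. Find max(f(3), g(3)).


f(3) = 1
g(3) = 10
max = 10

10


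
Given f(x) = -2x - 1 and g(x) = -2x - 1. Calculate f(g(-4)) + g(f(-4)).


f(g(-4)) = -15
g(f(-4)) = -15
Sum = -30

-30


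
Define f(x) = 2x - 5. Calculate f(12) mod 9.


f(12) = 19
19 mod 9 = 1

1


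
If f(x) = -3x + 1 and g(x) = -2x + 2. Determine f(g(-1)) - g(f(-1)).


f(g(-1)) = -11
g(f(-1)) = -6
Difference = -5

-5


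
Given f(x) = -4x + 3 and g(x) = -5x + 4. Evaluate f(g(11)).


207


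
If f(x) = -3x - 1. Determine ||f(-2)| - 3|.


f(-2) = 5
|5| = 5
|5 - 3| = 2

2


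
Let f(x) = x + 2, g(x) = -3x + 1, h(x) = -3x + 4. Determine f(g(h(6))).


h(6) = -14
g(-14) = 43
f(43) = 45

45


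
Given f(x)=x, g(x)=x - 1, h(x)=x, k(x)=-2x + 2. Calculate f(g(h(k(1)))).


k(1) = 0
h(0) = 0
g(0) = -1
f(-1) = -1

-1


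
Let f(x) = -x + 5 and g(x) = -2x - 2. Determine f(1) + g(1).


0


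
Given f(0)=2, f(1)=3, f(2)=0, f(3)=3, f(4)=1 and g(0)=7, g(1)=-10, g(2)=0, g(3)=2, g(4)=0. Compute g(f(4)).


f(4) = 1
g(1) = -10

-10


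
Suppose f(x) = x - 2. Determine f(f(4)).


0


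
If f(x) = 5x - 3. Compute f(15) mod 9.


f(15) = 72
72 mod 9 = 0

0


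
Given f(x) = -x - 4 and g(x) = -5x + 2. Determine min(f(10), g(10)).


f(10) = -14
g(10) = -48
min = -48

-48


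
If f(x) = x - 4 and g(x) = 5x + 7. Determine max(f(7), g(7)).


42


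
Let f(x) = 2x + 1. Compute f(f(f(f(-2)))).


f(-2) = -3
f(-3) = -5
f(-5) = -9
f(-9) = -17

-17


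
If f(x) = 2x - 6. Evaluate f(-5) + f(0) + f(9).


-10


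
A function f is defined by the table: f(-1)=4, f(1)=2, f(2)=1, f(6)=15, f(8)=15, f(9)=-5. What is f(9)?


-5


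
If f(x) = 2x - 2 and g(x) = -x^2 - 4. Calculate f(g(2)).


g(2) = -8
f(-8) = -18

-18


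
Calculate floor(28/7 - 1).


28/7 = 4
4 - 1 = 3
floor(3) = 3

3


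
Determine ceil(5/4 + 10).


5/4 = 1.25
1.25 + 10 = 11.25
ceil(11.25) = 12

12


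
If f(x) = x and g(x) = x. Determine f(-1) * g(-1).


f(-1) = -1
g(-1) = -1
Product = 1

1


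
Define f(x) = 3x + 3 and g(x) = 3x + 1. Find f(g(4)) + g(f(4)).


f(g(4)) = 42
g(f(4)) = 46
Sum = 88

88


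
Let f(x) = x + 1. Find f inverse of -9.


Solve x + 1 = -9
x = (-9 - 1) / 1 = -10

-10


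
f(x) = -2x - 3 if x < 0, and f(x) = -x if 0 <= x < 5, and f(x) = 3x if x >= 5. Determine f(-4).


5


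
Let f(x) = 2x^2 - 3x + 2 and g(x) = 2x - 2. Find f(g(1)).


g(1) = 0
f(0) = 2*(0)^2 - 3*(0) + 2 = 2

2


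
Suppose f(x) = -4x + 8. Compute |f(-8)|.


f(-8) = 40
|40| = 40

40


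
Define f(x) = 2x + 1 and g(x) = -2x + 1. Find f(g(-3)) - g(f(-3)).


f(g(-3)) = 15
g(f(-3)) = 11
Difference = 4

4


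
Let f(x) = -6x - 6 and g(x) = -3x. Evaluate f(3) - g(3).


f(3) = -24
g(3) = -9
Difference = -15

-15


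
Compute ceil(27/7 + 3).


27/7 = 3.8571
3.8571 + 3 = 6.8571
ceil(6.8571) = 7

7


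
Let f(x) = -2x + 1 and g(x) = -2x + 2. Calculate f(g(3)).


g(3) = -4
f(-4) = 9

9


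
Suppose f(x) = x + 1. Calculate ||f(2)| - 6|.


f(2) = 3
|3| = 3
|3 - 6| = 3

3


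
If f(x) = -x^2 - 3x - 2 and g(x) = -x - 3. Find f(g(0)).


g(0) = -3
f(-3) = (-1)*(-3)^2 - 3*(-3) - 2 = -2

-2


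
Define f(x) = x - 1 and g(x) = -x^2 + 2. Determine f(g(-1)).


g(-1) = 1
f(1) = 0

0


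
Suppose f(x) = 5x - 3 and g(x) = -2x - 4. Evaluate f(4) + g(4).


f(4) = 17
g(4) = -12
Sum = 5

5


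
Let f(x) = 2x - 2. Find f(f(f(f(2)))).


f(2) = 2
f(2) = 2
f(2) = 2
f(2) = 2

2


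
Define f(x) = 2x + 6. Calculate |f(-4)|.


f(-4) = -2
|-2| = 2

2
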